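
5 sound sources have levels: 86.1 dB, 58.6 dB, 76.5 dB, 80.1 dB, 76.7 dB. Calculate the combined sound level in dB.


Formula: L_total = 10 * log10( sum(10^(Li/10)) )
  Source 1: 10^(86.1/10) = 407380277.8041
  Source 2: 10^(58.6/10) = 724435.9601
  Source 3: 10^(76.5/10) = 44668359.2151
  Source 4: 10^(80.1/10) = 102329299.2281
  Source 5: 10^(76.7/10) = 46773514.1287
Sum of linear values = 601875886.3361
L_total = 10 * log10(601875886.3361) = 87.8

87.8 dB


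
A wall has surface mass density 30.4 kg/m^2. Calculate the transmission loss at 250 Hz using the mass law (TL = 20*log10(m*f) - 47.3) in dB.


Given values:
  m = 30.4 kg/m^2, f = 250 Hz
Formula: TL = 20 * log10(m * f) - 47.3
Compute m * f = 30.4 * 250 = 7600.0
Compute log10(7600.0) = 3.880814
Compute 20 * 3.880814 = 77.6163
TL = 77.6163 - 47.3 = 30.32

30.32 dB


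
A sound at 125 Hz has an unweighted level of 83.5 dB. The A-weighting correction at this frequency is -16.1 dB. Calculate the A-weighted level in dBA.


Given values:
  SPL = 83.5 dB
  A-weighting at 125 Hz = -16.1 dB
Formula: L_A = SPL + A_weight
L_A = 83.5 + (-16.1)
L_A = 67.4

67.4 dBA


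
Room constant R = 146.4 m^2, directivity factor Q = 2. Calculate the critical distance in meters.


Given values:
  R = 146.4 m^2, Q = 2
Formula: d_c = 0.141 * sqrt(Q * R)
Compute Q * R = 2 * 146.4 = 292.8
Compute sqrt(292.8) = 17.1114
d_c = 0.141 * 17.1114 = 2.413

2.413 m


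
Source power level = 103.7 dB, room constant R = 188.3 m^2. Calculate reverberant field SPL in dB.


Given values:
  Lw = 103.7 dB, R = 188.3 m^2
Formula: SPL = Lw + 10 * log10(4 / R)
Compute 4 / R = 4 / 188.3 = 0.021243
Compute 10 * log10(0.021243) = -16.7278
SPL = 103.7 + (-16.7278) = 86.97

86.97 dB


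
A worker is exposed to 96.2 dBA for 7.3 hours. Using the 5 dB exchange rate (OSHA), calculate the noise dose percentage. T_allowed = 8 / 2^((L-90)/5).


Given values:
  L = 96.2 dBA, T = 7.3 hours
Formula: T_allowed = 8 / 2^((L - 90) / 5)
Compute exponent: (96.2 - 90) / 5 = 1.24
Compute 2^(1.24) = 2.361985
T_allowed = 8 / 2.361985 = 3.386982 hours
Dose = (T / T_allowed) * 100
Dose = (7.3 / 3.386982) * 100 = 215.53

215.53 %


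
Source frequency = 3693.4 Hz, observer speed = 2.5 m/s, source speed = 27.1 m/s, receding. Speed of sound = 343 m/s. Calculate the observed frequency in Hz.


Given values:
  f_s = 3693.4 Hz, v_o = 2.5 m/s, v_s = 27.1 m/s
  Direction: receding
Formula: f_o = f_s * (c - v_o) / (c + v_s)
Numerator: c - v_o = 343 - 2.5 = 340.5
Denominator: c + v_s = 343 + 27.1 = 370.1
f_o = 3693.4 * 340.5 / 370.1 = 3398.01

3398.01 Hz


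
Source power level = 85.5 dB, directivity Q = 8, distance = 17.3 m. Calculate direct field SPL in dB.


Given values:
  Lw = 85.5 dB, Q = 8, r = 17.3 m
Formula: SPL = Lw + 10 * log10(Q / (4 * pi * r^2))
Compute 4 * pi * r^2 = 4 * pi * 17.3^2 = 3760.9891
Compute Q / denom = 8 / 3760.9891 = 0.0021271
Compute 10 * log10(0.0021271) = -26.7221
SPL = 85.5 + (-26.7221) = 58.78

58.78 dB


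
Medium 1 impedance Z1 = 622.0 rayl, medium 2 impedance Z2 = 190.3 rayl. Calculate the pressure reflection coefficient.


Given values:
  Z1 = 622.0 rayl, Z2 = 190.3 rayl
Formula: R = (Z2 - Z1) / (Z2 + Z1)
Numerator: Z2 - Z1 = 190.3 - 622.0 = -431.7
Denominator: Z2 + Z1 = 190.3 + 622.0 = 812.3
R = -431.7 / 812.3 = -0.5315

-0.5315


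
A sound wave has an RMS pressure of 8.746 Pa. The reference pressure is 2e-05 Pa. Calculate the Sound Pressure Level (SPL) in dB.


Given values:
  p = 8.746 Pa
  p_ref = 2e-05 Pa
Formula: SPL = 20 * log10(p / p_ref)
Compute ratio: p / p_ref = 8.746 / 2e-05 = 437300
Compute log10: log10(437300) = 5.640779
Multiply: SPL = 20 * 5.640779 = 112.82

112.82 dB


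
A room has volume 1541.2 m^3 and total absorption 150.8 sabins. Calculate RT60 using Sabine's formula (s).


Given values:
  V = 1541.2 m^3
  A = 150.8 sabins
Formula: RT60 = 0.161 * V / A
Numerator: 0.161 * 1541.2 = 248.1332
RT60 = 248.1332 / 150.8 = 1.645

1.645 s


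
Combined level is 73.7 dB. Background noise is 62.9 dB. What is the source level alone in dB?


Given values:
  L_total = 73.7 dB, L_bg = 62.9 dB
Formula: L_source = 10 * log10(10^(L_total/10) - 10^(L_bg/10))
Convert to linear:
  10^(73.7/10) = 23442288.1532
  10^(62.9/10) = 1949844.5998
Difference: 23442288.1532 - 1949844.5998 = 21492443.5534
L_source = 10 * log10(21492443.5534) = 73.32

73.32 dB


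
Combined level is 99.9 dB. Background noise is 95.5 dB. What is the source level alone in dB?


Given values:
  L_total = 99.9 dB, L_bg = 95.5 dB
Formula: L_source = 10 * log10(10^(L_total/10) - 10^(L_bg/10))
Convert to linear:
  10^(99.9/10) = 9772372209.5581
  10^(95.5/10) = 3548133892.3358
Difference: 9772372209.5581 - 3548133892.3358 = 6224238317.2223
L_source = 10 * log10(6224238317.2223) = 97.94

97.94 dB


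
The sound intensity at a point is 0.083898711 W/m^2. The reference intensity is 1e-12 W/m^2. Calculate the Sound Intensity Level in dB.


Given values:
  I = 0.083898711 W/m^2
  I_ref = 1e-12 W/m^2
Formula: SIL = 10 * log10(I / I_ref)
Compute ratio: I / I_ref = 83898711000
Compute log10: log10(83898711000) = 10.923755
Multiply: SIL = 10 * 10.923755 = 109.24

109.24 dB


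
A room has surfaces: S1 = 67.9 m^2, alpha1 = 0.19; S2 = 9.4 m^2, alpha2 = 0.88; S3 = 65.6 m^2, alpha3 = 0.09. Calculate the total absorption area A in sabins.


Given surfaces:
  Surface 1: 67.9 * 0.19 = 12.901
  Surface 2: 9.4 * 0.88 = 8.272
  Surface 3: 65.6 * 0.09 = 5.904
Formula: A = sum(Si * alpha_i)
A = 12.901 + 8.272 + 5.904
A = 27.08

27.08 sabins


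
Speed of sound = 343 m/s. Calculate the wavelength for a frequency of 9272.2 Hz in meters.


Given values:
  c = 343 m/s, f = 9272.2 Hz
Formula: lambda = c / f
lambda = 343 / 9272.2
lambda = 0.037

0.037 m


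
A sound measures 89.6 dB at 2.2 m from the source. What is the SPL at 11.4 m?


Given values:
  SPL1 = 89.6 dB, r1 = 2.2 m, r2 = 11.4 m
Formula: SPL2 = SPL1 - 20 * log10(r2 / r1)
Compute ratio: r2 / r1 = 11.4 / 2.2 = 5.1818
Compute log10: log10(5.1818) = 0.714481
Compute drop: 20 * 0.714481 = 14.2896
SPL2 = 89.6 - 14.2896 = 75.31

75.31 dB


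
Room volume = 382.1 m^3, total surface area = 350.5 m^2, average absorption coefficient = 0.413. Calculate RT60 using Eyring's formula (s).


Given values:
  V = 382.1 m^3, S = 350.5 m^2, alpha = 0.413
Formula: RT60 = 0.161 * V / (-S * ln(1 - alpha))
Compute ln(1 - 0.413) = ln(0.587) = -0.53273
Denominator: -350.5 * -0.53273 = 186.7219
Numerator: 0.161 * 382.1 = 61.5181
RT60 = 61.5181 / 186.7219 = 0.329

0.329 s


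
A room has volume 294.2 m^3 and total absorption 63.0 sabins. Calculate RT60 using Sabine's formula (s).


Given values:
  V = 294.2 m^3
  A = 63.0 sabins
Formula: RT60 = 0.161 * V / A
Numerator: 0.161 * 294.2 = 47.3662
RT60 = 47.3662 / 63.0 = 0.752

0.752 s


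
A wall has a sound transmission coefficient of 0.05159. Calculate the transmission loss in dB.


Given values:
  tau = 0.05159
Formula: TL = 10 * log10(1 / tau)
Compute 1 / tau = 1 / 0.05159 = 19.3836
Compute log10(19.3836) = 1.287434
TL = 10 * 1.287434 = 12.87

12.87 dB


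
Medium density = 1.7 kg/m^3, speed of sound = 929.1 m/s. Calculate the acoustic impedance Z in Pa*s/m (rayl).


Given values:
  rho = 1.7 kg/m^3
  c = 929.1 m/s
Formula: Z = rho * c
Z = 1.7 * 929.1
Z = 1579.47

1579.47 rayl


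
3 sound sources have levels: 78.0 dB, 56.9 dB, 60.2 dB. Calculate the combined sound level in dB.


Formula: L_total = 10 * log10( sum(10^(Li/10)) )
  Source 1: 10^(78.0/10) = 63095734.448
  Source 2: 10^(56.9/10) = 489778.8194
  Source 3: 10^(60.2/10) = 1047128.5481
Sum of linear values = 64632641.8155
L_total = 10 * log10(64632641.8155) = 78.1

78.1 dB


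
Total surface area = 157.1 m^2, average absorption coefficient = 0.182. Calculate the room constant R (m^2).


Given values:
  S = 157.1 m^2, alpha = 0.182
Formula: R = S * alpha / (1 - alpha)
Numerator: 157.1 * 0.182 = 28.5922
Denominator: 1 - 0.182 = 0.818
R = 28.5922 / 0.818 = 34.95

34.95 m^2


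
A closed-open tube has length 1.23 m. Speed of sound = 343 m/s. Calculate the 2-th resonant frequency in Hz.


Given values:
  Tube type: closed-open, L = 1.23 m, c = 343 m/s, n = 2
Formula: f_n = (2n - 1) * c / (4 * L)
Compute 2n - 1 = 2*2 - 1 = 3
Compute 4 * L = 4 * 1.23 = 4.92
f = 3 * 343 / 4.92
f = 209.15

209.15 Hz


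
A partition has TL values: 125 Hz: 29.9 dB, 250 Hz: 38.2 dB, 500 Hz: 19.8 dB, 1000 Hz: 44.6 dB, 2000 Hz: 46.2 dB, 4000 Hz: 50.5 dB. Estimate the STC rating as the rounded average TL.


Given TL values at each frequency:
  125 Hz: 29.9 dB
  250 Hz: 38.2 dB
  500 Hz: 19.8 dB
  1000 Hz: 44.6 dB
  2000 Hz: 46.2 dB
  4000 Hz: 50.5 dB
Formula: STC ~ round(average of TL values)
Sum = 29.9 + 38.2 + 19.8 + 44.6 + 46.2 + 50.5 = 229.2
Average = 229.2 / 6 = 38.2
Rounded: 38

38


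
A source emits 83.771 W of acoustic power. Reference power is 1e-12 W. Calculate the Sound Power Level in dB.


Given values:
  W = 83.771 W
  W_ref = 1e-12 W
Formula: SWL = 10 * log10(W / W_ref)
Compute ratio: W / W_ref = 83771000000000
Compute log10: log10(83771000000000) = 13.923094
Multiply: SWL = 10 * 13.923094 = 139.23

139.23 dB


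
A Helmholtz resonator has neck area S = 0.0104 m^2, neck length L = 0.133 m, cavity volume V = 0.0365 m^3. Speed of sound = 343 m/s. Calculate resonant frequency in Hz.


Given values:
  S = 0.0104 m^2, L = 0.133 m, V = 0.0365 m^3, c = 343 m/s
Formula: f = (c / (2*pi)) * sqrt(S / (V * L))
Compute V * L = 0.0365 * 0.133 = 0.0048545
Compute S / (V * L) = 0.0104 / 0.0048545 = 2.1423
Compute sqrt(2.1423) = 1.46366
Compute c / (2*pi) = 343 / 6.283185 = 54.590148
f = 54.590148 * 1.46366 = 79.9

79.9 Hz


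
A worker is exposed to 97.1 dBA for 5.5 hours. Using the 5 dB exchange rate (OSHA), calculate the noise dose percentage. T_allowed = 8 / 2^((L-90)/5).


Given values:
  L = 97.1 dBA, T = 5.5 hours
Formula: T_allowed = 8 / 2^((L - 90) / 5)
Compute exponent: (97.1 - 90) / 5 = 1.42
Compute 2^(1.42) = 2.675855
T_allowed = 8 / 2.675855 = 2.989699 hours
Dose = (T / T_allowed) * 100
Dose = (5.5 / 2.989699) * 100 = 183.97

183.97 %


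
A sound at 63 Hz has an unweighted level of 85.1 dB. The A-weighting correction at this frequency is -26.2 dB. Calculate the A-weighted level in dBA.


Given values:
  SPL = 85.1 dB
  A-weighting at 63 Hz = -26.2 dB
Formula: L_A = SPL + A_weight
L_A = 85.1 + (-26.2)
L_A = 58.9

58.9 dBA


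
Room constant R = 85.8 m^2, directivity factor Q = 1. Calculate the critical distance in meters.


Given values:
  R = 85.8 m^2, Q = 1
Formula: d_c = 0.141 * sqrt(Q * R)
Compute Q * R = 1 * 85.8 = 85.8
Compute sqrt(85.8) = 9.2628
d_c = 0.141 * 9.2628 = 1.306

1.306 m


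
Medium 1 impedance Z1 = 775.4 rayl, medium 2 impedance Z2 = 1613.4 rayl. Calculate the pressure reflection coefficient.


Given values:
  Z1 = 775.4 rayl, Z2 = 1613.4 rayl
Formula: R = (Z2 - Z1) / (Z2 + Z1)
Numerator: Z2 - Z1 = 1613.4 - 775.4 = 838.0
Denominator: Z2 + Z1 = 1613.4 + 775.4 = 2388.8
R = 838.0 / 2388.8 = 0.3508

0.3508


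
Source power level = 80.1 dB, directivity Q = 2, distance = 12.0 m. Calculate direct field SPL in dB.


Given values:
  Lw = 80.1 dB, Q = 2, r = 12.0 m
Formula: SPL = Lw + 10 * log10(Q / (4 * pi * r^2))
Compute 4 * pi * r^2 = 4 * pi * 12.0^2 = 1809.5574
Compute Q / denom = 2 / 1809.5574 = 0.00110524
Compute 10 * log10(0.00110524) = -29.5654
SPL = 80.1 + (-29.5654) = 50.53

50.53 dB


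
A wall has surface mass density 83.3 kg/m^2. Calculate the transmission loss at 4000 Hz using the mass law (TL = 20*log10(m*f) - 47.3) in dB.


Given values:
  m = 83.3 kg/m^2, f = 4000 Hz
Formula: TL = 20 * log10(m * f) - 47.3
Compute m * f = 83.3 * 4000 = 333200.0
Compute log10(333200.0) = 5.522705
Compute 20 * 5.522705 = 110.4541
TL = 110.4541 - 47.3 = 63.15

63.15 dB


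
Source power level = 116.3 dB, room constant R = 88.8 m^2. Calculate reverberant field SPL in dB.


Given values:
  Lw = 116.3 dB, R = 88.8 m^2
Formula: SPL = Lw + 10 * log10(4 / R)
Compute 4 / R = 4 / 88.8 = 0.045045
Compute 10 * log10(0.045045) = -13.4635
SPL = 116.3 + (-13.4635) = 102.84

102.84 dB


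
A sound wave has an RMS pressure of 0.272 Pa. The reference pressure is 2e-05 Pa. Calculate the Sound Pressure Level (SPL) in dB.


Given values:
  p = 0.272 Pa
  p_ref = 2e-05 Pa
Formula: SPL = 20 * log10(p / p_ref)
Compute ratio: p / p_ref = 0.272 / 2e-05 = 13600
Compute log10: log10(13600) = 4.133539
Multiply: SPL = 20 * 4.133539 = 82.67

82.67 dB


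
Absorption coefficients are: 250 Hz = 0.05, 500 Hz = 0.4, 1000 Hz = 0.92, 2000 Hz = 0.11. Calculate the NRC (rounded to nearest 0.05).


Given values:
  a_250 = 0.05, a_500 = 0.4
  a_1000 = 0.92, a_2000 = 0.11
Formula: NRC = (a250 + a500 + a1000 + a2000) / 4
Sum = 0.05 + 0.4 + 0.92 + 0.11 = 1.48
NRC = 1.48 / 4 = 0.37
Rounded to nearest 0.05: 0.35

0.35


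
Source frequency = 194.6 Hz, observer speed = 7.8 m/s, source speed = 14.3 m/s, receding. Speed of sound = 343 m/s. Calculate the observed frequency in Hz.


Given values:
  f_s = 194.6 Hz, v_o = 7.8 m/s, v_s = 14.3 m/s
  Direction: receding
Formula: f_o = f_s * (c - v_o) / (c + v_s)
Numerator: c - v_o = 343 - 7.8 = 335.2
Denominator: c + v_s = 343 + 14.3 = 357.3
f_o = 194.6 * 335.2 / 357.3 = 182.56

182.56 Hz


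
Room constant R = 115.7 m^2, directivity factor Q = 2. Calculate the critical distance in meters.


Given values:
  R = 115.7 m^2, Q = 2
Formula: d_c = 0.141 * sqrt(Q * R)
Compute Q * R = 2 * 115.7 = 231.4
Compute sqrt(231.4) = 15.2118
d_c = 0.141 * 15.2118 = 2.145

2.145 m


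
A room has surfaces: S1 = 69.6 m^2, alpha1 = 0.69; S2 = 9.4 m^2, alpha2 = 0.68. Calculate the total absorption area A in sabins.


Given surfaces:
  Surface 1: 69.6 * 0.69 = 48.024
  Surface 2: 9.4 * 0.68 = 6.392
Formula: A = sum(Si * alpha_i)
A = 48.024 + 6.392
A = 54.42

54.42 sabins


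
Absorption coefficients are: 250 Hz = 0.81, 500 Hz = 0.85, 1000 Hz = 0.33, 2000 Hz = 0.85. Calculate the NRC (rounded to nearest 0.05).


Given values:
  a_250 = 0.81, a_500 = 0.85
  a_1000 = 0.33, a_2000 = 0.85
Formula: NRC = (a250 + a500 + a1000 + a2000) / 4
Sum = 0.81 + 0.85 + 0.33 + 0.85 = 2.84
NRC = 2.84 / 4 = 0.71
Rounded to nearest 0.05: 0.7

0.7


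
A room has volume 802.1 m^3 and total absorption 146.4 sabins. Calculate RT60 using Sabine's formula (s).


Given values:
  V = 802.1 m^3
  A = 146.4 sabins
Formula: RT60 = 0.161 * V / A
Numerator: 0.161 * 802.1 = 129.1381
RT60 = 129.1381 / 146.4 = 0.882

0.882 s


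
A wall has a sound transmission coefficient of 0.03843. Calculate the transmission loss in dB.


Given values:
  tau = 0.03843
Formula: TL = 10 * log10(1 / tau)
Compute 1 / tau = 1 / 0.03843 = 26.0213
Compute log10(26.0213) = 1.415329
TL = 10 * 1.415329 = 14.15

14.15 dB


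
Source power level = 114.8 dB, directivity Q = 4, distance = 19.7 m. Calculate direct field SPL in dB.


Given values:
  Lw = 114.8 dB, Q = 4, r = 19.7 m
Formula: SPL = Lw + 10 * log10(Q / (4 * pi * r^2))
Compute 4 * pi * r^2 = 4 * pi * 19.7^2 = 4876.8828
Compute Q / denom = 4 / 4876.8828 = 0.0008202
Compute 10 * log10(0.0008202) = -30.8608
SPL = 114.8 + (-30.8608) = 83.94

83.94 dB


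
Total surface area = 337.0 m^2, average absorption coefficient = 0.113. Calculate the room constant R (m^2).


Given values:
  S = 337.0 m^2, alpha = 0.113
Formula: R = S * alpha / (1 - alpha)
Numerator: 337.0 * 0.113 = 38.081
Denominator: 1 - 0.113 = 0.887
R = 38.081 / 0.887 = 42.93

42.93 m^2


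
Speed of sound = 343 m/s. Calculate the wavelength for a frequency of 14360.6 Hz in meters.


Given values:
  c = 343 m/s, f = 14360.6 Hz
Formula: lambda = c / f
lambda = 343 / 14360.6
lambda = 0.0239

0.0239 m


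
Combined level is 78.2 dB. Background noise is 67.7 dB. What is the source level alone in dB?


Given values:
  L_total = 78.2 dB, L_bg = 67.7 dB
Formula: L_source = 10 * log10(10^(L_total/10) - 10^(L_bg/10))
Convert to linear:
  10^(78.2/10) = 66069344.8008
  10^(67.7/10) = 5888436.5536
Difference: 66069344.8008 - 5888436.5536 = 60180908.2472
L_source = 10 * log10(60180908.2472) = 77.79

77.79 dB


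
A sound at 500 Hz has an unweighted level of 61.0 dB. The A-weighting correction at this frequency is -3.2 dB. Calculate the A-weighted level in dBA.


Given values:
  SPL = 61.0 dB
  A-weighting at 500 Hz = -3.2 dB
Formula: L_A = SPL + A_weight
L_A = 61.0 + (-3.2)
L_A = 57.8

57.8 dBA


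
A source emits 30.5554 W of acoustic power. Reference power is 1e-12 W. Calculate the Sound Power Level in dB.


Given values:
  W = 30.5554 W
  W_ref = 1e-12 W
Formula: SWL = 10 * log10(W / W_ref)
Compute ratio: W / W_ref = 30555400000000
Compute log10: log10(30555400000000) = 13.485088
Multiply: SWL = 10 * 13.485088 = 134.85

134.85 dB


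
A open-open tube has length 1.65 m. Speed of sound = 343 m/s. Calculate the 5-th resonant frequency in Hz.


Given values:
  Tube type: open-open, L = 1.65 m, c = 343 m/s, n = 5
Formula: f_n = n * c / (2 * L)
Compute 2 * L = 2 * 1.65 = 3.3
f = 5 * 343 / 3.3
f = 519.7

519.7 Hz


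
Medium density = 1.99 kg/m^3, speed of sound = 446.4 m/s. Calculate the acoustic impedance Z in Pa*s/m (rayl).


Given values:
  rho = 1.99 kg/m^3
  c = 446.4 m/s
Formula: Z = rho * c
Z = 1.99 * 446.4
Z = 888.34

888.34 rayl


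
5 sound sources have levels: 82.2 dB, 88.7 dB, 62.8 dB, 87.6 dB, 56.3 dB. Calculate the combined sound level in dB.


Formula: L_total = 10 * log10( sum(10^(Li/10)) )
  Source 1: 10^(82.2/10) = 165958690.7438
  Source 2: 10^(88.7/10) = 741310241.3009
  Source 3: 10^(62.8/10) = 1905460.718
  Source 4: 10^(87.6/10) = 575439937.3372
  Source 5: 10^(56.3/10) = 426579.5188
Sum of linear values = 1485040909.6187
L_total = 10 * log10(1485040909.6187) = 91.72

91.72 dB


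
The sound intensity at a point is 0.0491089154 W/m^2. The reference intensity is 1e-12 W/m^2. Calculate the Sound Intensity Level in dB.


Given values:
  I = 0.0491089154 W/m^2
  I_ref = 1e-12 W/m^2
Formula: SIL = 10 * log10(I / I_ref)
Compute ratio: I / I_ref = 49108915400
Compute log10: log10(49108915400) = 10.69116
Multiply: SIL = 10 * 10.69116 = 106.91

106.91 dB


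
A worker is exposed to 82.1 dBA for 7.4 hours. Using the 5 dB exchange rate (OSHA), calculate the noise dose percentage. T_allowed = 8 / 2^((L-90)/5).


Given values:
  L = 82.1 dBA, T = 7.4 hours
Formula: T_allowed = 8 / 2^((L - 90) / 5)
Compute exponent: (82.1 - 90) / 5 = -1.58
Compute 2^(-1.58) = 0.334482
T_allowed = 8 / 0.334482 = 23.91758 hours
Dose = (T / T_allowed) * 100
Dose = (7.4 / 23.91758) * 100 = 30.94

30.94 %


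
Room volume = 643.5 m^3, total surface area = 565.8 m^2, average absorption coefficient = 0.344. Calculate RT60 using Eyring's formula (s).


Given values:
  V = 643.5 m^3, S = 565.8 m^2, alpha = 0.344
Formula: RT60 = 0.161 * V / (-S * ln(1 - alpha))
Compute ln(1 - 0.344) = ln(0.656) = -0.421594
Denominator: -565.8 * -0.421594 = 238.5379
Numerator: 0.161 * 643.5 = 103.6035
RT60 = 103.6035 / 238.5379 = 0.434

0.434 s


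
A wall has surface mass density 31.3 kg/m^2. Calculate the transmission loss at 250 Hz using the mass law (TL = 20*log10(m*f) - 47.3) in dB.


Given values:
  m = 31.3 kg/m^2, f = 250 Hz
Formula: TL = 20 * log10(m * f) - 47.3
Compute m * f = 31.3 * 250 = 7825.0
Compute log10(7825.0) = 3.893484
Compute 20 * 3.893484 = 77.8697
TL = 77.8697 - 47.3 = 30.57

30.57 dB


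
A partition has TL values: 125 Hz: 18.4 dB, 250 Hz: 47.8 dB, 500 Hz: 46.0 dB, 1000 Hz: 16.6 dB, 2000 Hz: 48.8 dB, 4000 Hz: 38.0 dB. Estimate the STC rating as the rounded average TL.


Given TL values at each frequency:
  125 Hz: 18.4 dB
  250 Hz: 47.8 dB
  500 Hz: 46.0 dB
  1000 Hz: 16.6 dB
  2000 Hz: 48.8 dB
  4000 Hz: 38.0 dB
Formula: STC ~ round(average of TL values)
Sum = 18.4 + 47.8 + 46.0 + 16.6 + 48.8 + 38.0 = 215.6
Average = 215.6 / 6 = 35.93
Rounded: 36

36


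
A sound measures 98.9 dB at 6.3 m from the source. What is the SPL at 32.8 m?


Given values:
  SPL1 = 98.9 dB, r1 = 6.3 m, r2 = 32.8 m
Formula: SPL2 = SPL1 - 20 * log10(r2 / r1)
Compute ratio: r2 / r1 = 32.8 / 6.3 = 5.2063
Compute log10: log10(5.2063) = 0.716529
Compute drop: 20 * 0.716529 = 14.3306
SPL2 = 98.9 - 14.3306 = 84.57

84.57 dB


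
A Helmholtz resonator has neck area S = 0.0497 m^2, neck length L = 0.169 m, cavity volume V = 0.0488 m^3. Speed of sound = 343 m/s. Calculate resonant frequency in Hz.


Given values:
  S = 0.0497 m^2, L = 0.169 m, V = 0.0488 m^3, c = 343 m/s
Formula: f = (c / (2*pi)) * sqrt(S / (V * L))
Compute V * L = 0.0488 * 0.169 = 0.0082472
Compute S / (V * L) = 0.0497 / 0.0082472 = 6.0263
Compute sqrt(6.0263) = 2.454852
Compute c / (2*pi) = 343 / 6.283185 = 54.590148
f = 54.590148 * 2.454852 = 134.01

134.01 Hz


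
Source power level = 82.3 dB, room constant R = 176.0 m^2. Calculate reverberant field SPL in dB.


Given values:
  Lw = 82.3 dB, R = 176.0 m^2
Formula: SPL = Lw + 10 * log10(4 / R)
Compute 4 / R = 4 / 176.0 = 0.022727
Compute 10 * log10(0.022727) = -16.4346
SPL = 82.3 + (-16.4346) = 65.87

65.87 dB


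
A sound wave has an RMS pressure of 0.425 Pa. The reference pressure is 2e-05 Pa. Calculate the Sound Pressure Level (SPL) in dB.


Given values:
  p = 0.425 Pa
  p_ref = 2e-05 Pa
Formula: SPL = 20 * log10(p / p_ref)
Compute ratio: p / p_ref = 0.425 / 2e-05 = 21250
Compute log10: log10(21250) = 4.327359
Multiply: SPL = 20 * 4.327359 = 86.55

86.55 dB


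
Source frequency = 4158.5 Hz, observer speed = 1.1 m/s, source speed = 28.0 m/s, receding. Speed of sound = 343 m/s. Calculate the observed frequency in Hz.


Given values:
  f_s = 4158.5 Hz, v_o = 1.1 m/s, v_s = 28.0 m/s
  Direction: receding
Formula: f_o = f_s * (c - v_o) / (c + v_s)
Numerator: c - v_o = 343 - 1.1 = 341.9
Denominator: c + v_s = 343 + 28.0 = 371.0
f_o = 4158.5 * 341.9 / 371.0 = 3832.32

3832.32 Hz


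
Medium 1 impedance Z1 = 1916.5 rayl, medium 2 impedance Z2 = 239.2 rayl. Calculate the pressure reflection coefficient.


Given values:
  Z1 = 1916.5 rayl, Z2 = 239.2 rayl
Formula: R = (Z2 - Z1) / (Z2 + Z1)
Numerator: Z2 - Z1 = 239.2 - 1916.5 = -1677.3
Denominator: Z2 + Z1 = 239.2 + 1916.5 = 2155.7
R = -1677.3 / 2155.7 = -0.7781

-0.7781


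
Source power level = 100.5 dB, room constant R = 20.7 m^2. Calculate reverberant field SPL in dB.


Given values:
  Lw = 100.5 dB, R = 20.7 m^2
Formula: SPL = Lw + 10 * log10(4 / R)
Compute 4 / R = 4 / 20.7 = 0.193237
Compute 10 * log10(0.193237) = -7.1391
SPL = 100.5 + (-7.1391) = 93.36

93.36 dB


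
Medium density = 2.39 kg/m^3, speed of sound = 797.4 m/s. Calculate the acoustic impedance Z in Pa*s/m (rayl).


Given values:
  rho = 2.39 kg/m^3
  c = 797.4 m/s
Formula: Z = rho * c
Z = 2.39 * 797.4
Z = 1905.79

1905.79 rayl


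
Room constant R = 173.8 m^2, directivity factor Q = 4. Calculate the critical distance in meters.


Given values:
  R = 173.8 m^2, Q = 4
Formula: d_c = 0.141 * sqrt(Q * R)
Compute Q * R = 4 * 173.8 = 695.2
Compute sqrt(695.2) = 26.3666
d_c = 0.141 * 26.3666 = 3.718

3.718 m


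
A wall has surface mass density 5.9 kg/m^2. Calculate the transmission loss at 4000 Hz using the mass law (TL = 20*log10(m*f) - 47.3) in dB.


Given values:
  m = 5.9 kg/m^2, f = 4000 Hz
Formula: TL = 20 * log10(m * f) - 47.3
Compute m * f = 5.9 * 4000 = 23600.0
Compute log10(23600.0) = 4.372912
Compute 20 * 4.372912 = 87.4582
TL = 87.4582 - 47.3 = 40.16

40.16 dB


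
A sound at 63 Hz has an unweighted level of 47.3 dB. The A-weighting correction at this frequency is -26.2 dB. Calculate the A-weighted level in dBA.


Given values:
  SPL = 47.3 dB
  A-weighting at 63 Hz = -26.2 dB
Formula: L_A = SPL + A_weight
L_A = 47.3 + (-26.2)
L_A = 21.1

21.1 dBA


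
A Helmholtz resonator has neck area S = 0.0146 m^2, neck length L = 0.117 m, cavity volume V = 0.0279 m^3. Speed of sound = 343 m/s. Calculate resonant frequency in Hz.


Given values:
  S = 0.0146 m^2, L = 0.117 m, V = 0.0279 m^3, c = 343 m/s
Formula: f = (c / (2*pi)) * sqrt(S / (V * L))
Compute V * L = 0.0279 * 0.117 = 0.0032643
Compute S / (V * L) = 0.0146 / 0.0032643 = 4.4726
Compute sqrt(4.4726) = 2.114852
Compute c / (2*pi) = 343 / 6.283185 = 54.590148
f = 54.590148 * 2.114852 = 115.45

115.45 Hz


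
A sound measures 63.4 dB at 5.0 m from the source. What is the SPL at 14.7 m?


Given values:
  SPL1 = 63.4 dB, r1 = 5.0 m, r2 = 14.7 m
Formula: SPL2 = SPL1 - 20 * log10(r2 / r1)
Compute ratio: r2 / r1 = 14.7 / 5.0 = 2.94
Compute log10: log10(2.94) = 0.468347
Compute drop: 20 * 0.468347 = 9.3669
SPL2 = 63.4 - 9.3669 = 54.03

54.03 dB


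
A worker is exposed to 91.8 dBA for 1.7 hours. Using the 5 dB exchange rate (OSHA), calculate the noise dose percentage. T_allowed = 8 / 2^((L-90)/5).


Given values:
  L = 91.8 dBA, T = 1.7 hours
Formula: T_allowed = 8 / 2^((L - 90) / 5)
Compute exponent: (91.8 - 90) / 5 = 0.36
Compute 2^(0.36) = 1.283426
T_allowed = 8 / 1.283426 = 6.233316 hours
Dose = (T / T_allowed) * 100
Dose = (1.7 / 6.233316) * 100 = 27.27

27.27 %


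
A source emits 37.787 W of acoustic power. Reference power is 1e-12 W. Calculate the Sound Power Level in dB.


Given values:
  W = 37.787 W
  W_ref = 1e-12 W
Formula: SWL = 10 * log10(W / W_ref)
Compute ratio: W / W_ref = 37787000000000
Compute log10: log10(37787000000000) = 13.577342
Multiply: SWL = 10 * 13.577342 = 135.77

135.77 dB


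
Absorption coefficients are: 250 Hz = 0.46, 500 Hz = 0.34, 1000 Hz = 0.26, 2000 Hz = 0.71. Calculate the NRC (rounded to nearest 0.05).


Given values:
  a_250 = 0.46, a_500 = 0.34
  a_1000 = 0.26, a_2000 = 0.71
Formula: NRC = (a250 + a500 + a1000 + a2000) / 4
Sum = 0.46 + 0.34 + 0.26 + 0.71 = 1.77
NRC = 1.77 / 4 = 0.4425
Rounded to nearest 0.05: 0.45

0.45


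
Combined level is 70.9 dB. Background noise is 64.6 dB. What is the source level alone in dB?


Given values:
  L_total = 70.9 dB, L_bg = 64.6 dB
Formula: L_source = 10 * log10(10^(L_total/10) - 10^(L_bg/10))
Convert to linear:
  10^(70.9/10) = 12302687.7081
  10^(64.6/10) = 2884031.5031
Difference: 12302687.7081 - 2884031.5031 = 9418656.205
L_source = 10 * log10(9418656.205) = 69.74

69.74 dB


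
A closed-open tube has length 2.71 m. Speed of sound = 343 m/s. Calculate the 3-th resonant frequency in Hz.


Given values:
  Tube type: closed-open, L = 2.71 m, c = 343 m/s, n = 3
Formula: f_n = (2n - 1) * c / (4 * L)
Compute 2n - 1 = 2*3 - 1 = 5
Compute 4 * L = 4 * 2.71 = 10.84
f = 5 * 343 / 10.84
f = 158.21

158.21 Hz


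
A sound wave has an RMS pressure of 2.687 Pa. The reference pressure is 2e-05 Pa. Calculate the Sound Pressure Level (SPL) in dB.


Given values:
  p = 2.687 Pa
  p_ref = 2e-05 Pa
Formula: SPL = 20 * log10(p / p_ref)
Compute ratio: p / p_ref = 2.687 / 2e-05 = 134350
Compute log10: log10(134350) = 5.128238
Multiply: SPL = 20 * 5.128238 = 102.56

102.56 dB


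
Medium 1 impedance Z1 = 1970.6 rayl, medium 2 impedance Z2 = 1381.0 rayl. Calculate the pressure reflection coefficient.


Given values:
  Z1 = 1970.6 rayl, Z2 = 1381.0 rayl
Formula: R = (Z2 - Z1) / (Z2 + Z1)
Numerator: Z2 - Z1 = 1381.0 - 1970.6 = -589.6
Denominator: Z2 + Z1 = 1381.0 + 1970.6 = 3351.6
R = -589.6 / 3351.6 = -0.1759

-0.1759


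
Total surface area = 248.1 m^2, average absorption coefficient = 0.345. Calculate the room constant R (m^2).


Given values:
  S = 248.1 m^2, alpha = 0.345
Formula: R = S * alpha / (1 - alpha)
Numerator: 248.1 * 0.345 = 85.5945
Denominator: 1 - 0.345 = 0.655
R = 85.5945 / 0.655 = 130.68

130.68 m^2


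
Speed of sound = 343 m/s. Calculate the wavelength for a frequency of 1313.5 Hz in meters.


Given values:
  c = 343 m/s, f = 1313.5 Hz
Formula: lambda = c / f
lambda = 343 / 1313.5
lambda = 0.2611

0.2611 m


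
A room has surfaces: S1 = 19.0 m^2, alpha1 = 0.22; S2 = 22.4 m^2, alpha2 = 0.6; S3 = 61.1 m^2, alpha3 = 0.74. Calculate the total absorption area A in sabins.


Given surfaces:
  Surface 1: 19.0 * 0.22 = 4.18
  Surface 2: 22.4 * 0.6 = 13.44
  Surface 3: 61.1 * 0.74 = 45.214
Formula: A = sum(Si * alpha_i)
A = 4.18 + 13.44 + 45.214
A = 62.83

62.83 sabins


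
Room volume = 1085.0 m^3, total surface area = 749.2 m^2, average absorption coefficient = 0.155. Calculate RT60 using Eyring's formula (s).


Given values:
  V = 1085.0 m^3, S = 749.2 m^2, alpha = 0.155
Formula: RT60 = 0.161 * V / (-S * ln(1 - alpha))
Compute ln(1 - 0.155) = ln(0.845) = -0.168419
Denominator: -749.2 * -0.168419 = 126.1795
Numerator: 0.161 * 1085.0 = 174.685
RT60 = 174.685 / 126.1795 = 1.384

1.384 s


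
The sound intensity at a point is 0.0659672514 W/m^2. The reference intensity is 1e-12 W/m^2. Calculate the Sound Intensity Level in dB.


Given values:
  I = 0.0659672514 W/m^2
  I_ref = 1e-12 W/m^2
Formula: SIL = 10 * log10(I / I_ref)
Compute ratio: I / I_ref = 65967251400
Compute log10: log10(65967251400) = 10.819328
Multiply: SIL = 10 * 10.819328 = 108.19

108.19 dB


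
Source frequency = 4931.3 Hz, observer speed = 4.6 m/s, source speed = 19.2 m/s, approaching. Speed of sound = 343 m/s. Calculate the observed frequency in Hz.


Given values:
  f_s = 4931.3 Hz, v_o = 4.6 m/s, v_s = 19.2 m/s
  Direction: approaching
Formula: f_o = f_s * (c + v_o) / (c - v_s)
Numerator: c + v_o = 343 + 4.6 = 347.6
Denominator: c - v_s = 343 - 19.2 = 323.8
f_o = 4931.3 * 347.6 / 323.8 = 5293.76

5293.76 Hz


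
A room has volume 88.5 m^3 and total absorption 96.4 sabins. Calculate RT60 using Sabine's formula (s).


Given values:
  V = 88.5 m^3
  A = 96.4 sabins
Formula: RT60 = 0.161 * V / A
Numerator: 0.161 * 88.5 = 14.2485
RT60 = 14.2485 / 96.4 = 0.148

0.148 s


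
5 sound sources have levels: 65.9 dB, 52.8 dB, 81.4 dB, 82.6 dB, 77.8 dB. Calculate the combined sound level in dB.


Formula: L_total = 10 * log10( sum(10^(Li/10)) )
  Source 1: 10^(65.9/10) = 3890451.4499
  Source 2: 10^(52.8/10) = 190546.0718
  Source 3: 10^(81.4/10) = 138038426.4603
  Source 4: 10^(82.6/10) = 181970085.861
  Source 5: 10^(77.8/10) = 60255958.6074
Sum of linear values = 384345468.4504
L_total = 10 * log10(384345468.4504) = 85.85

85.85 dB


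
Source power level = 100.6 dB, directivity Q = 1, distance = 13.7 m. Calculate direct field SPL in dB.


Given values:
  Lw = 100.6 dB, Q = 1, r = 13.7 m
Formula: SPL = Lw + 10 * log10(Q / (4 * pi * r^2))
Compute 4 * pi * r^2 = 4 * pi * 13.7^2 = 2358.5821
Compute Q / denom = 1 / 2358.5821 = 0.00042398
Compute 10 * log10(0.00042398) = -33.7265
SPL = 100.6 + (-33.7265) = 66.87

66.87 dB


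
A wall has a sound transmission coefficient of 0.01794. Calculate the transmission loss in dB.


Given values:
  tau = 0.01794
Formula: TL = 10 * log10(1 / tau)
Compute 1 / tau = 1 / 0.01794 = 55.7414
Compute log10(55.7414) = 1.746178
TL = 10 * 1.746178 = 17.46

17.46 dB


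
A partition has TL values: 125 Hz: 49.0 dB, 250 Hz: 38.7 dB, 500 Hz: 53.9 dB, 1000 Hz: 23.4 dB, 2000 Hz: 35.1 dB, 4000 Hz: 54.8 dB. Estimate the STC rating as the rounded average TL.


Given TL values at each frequency:
  125 Hz: 49.0 dB
  250 Hz: 38.7 dB
  500 Hz: 53.9 dB
  1000 Hz: 23.4 dB
  2000 Hz: 35.1 dB
  4000 Hz: 54.8 dB
Formula: STC ~ round(average of TL values)
Sum = 49.0 + 38.7 + 53.9 + 23.4 + 35.1 + 54.8 = 254.9
Average = 254.9 / 6 = 42.48
Rounded: 42

42


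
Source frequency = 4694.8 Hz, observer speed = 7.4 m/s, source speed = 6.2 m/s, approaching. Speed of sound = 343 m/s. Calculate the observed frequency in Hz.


Given values:
  f_s = 4694.8 Hz, v_o = 7.4 m/s, v_s = 6.2 m/s
  Direction: approaching
Formula: f_o = f_s * (c + v_o) / (c - v_s)
Numerator: c + v_o = 343 + 7.4 = 350.4
Denominator: c - v_s = 343 - 6.2 = 336.8
f_o = 4694.8 * 350.4 / 336.8 = 4884.38

4884.38 Hz


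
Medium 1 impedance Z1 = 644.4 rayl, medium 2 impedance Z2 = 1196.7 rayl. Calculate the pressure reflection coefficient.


Given values:
  Z1 = 644.4 rayl, Z2 = 1196.7 rayl
Formula: R = (Z2 - Z1) / (Z2 + Z1)
Numerator: Z2 - Z1 = 1196.7 - 644.4 = 552.3
Denominator: Z2 + Z1 = 1196.7 + 644.4 = 1841.1
R = 552.3 / 1841.1 = 0.3

0.3


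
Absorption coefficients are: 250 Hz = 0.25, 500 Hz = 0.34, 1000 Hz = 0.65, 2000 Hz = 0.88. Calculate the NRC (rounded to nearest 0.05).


Given values:
  a_250 = 0.25, a_500 = 0.34
  a_1000 = 0.65, a_2000 = 0.88
Formula: NRC = (a250 + a500 + a1000 + a2000) / 4
Sum = 0.25 + 0.34 + 0.65 + 0.88 = 2.12
NRC = 2.12 / 4 = 0.53
Rounded to nearest 0.05: 0.55

0.55


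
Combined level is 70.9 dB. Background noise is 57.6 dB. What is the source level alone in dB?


Given values:
  L_total = 70.9 dB, L_bg = 57.6 dB
Formula: L_source = 10 * log10(10^(L_total/10) - 10^(L_bg/10))
Convert to linear:
  10^(70.9/10) = 12302687.7081
  10^(57.6/10) = 575439.9373
Difference: 12302687.7081 - 575439.9373 = 11727247.7708
L_source = 10 * log10(11727247.7708) = 70.69

70.69 dB


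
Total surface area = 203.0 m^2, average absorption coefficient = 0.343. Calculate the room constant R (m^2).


Given values:
  S = 203.0 m^2, alpha = 0.343
Formula: R = S * alpha / (1 - alpha)
Numerator: 203.0 * 0.343 = 69.629
Denominator: 1 - 0.343 = 0.657
R = 69.629 / 0.657 = 105.98

105.98 m^2


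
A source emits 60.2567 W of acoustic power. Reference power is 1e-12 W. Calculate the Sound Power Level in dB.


Given values:
  W = 60.2567 W
  W_ref = 1e-12 W
Formula: SWL = 10 * log10(W / W_ref)
Compute ratio: W / W_ref = 60256700000000
Compute log10: log10(60256700000000) = 13.780005
Multiply: SWL = 10 * 13.780005 = 137.8

137.8 dB


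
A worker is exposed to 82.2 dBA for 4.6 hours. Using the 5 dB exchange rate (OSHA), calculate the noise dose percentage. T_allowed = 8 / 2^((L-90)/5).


Given values:
  L = 82.2 dBA, T = 4.6 hours
Formula: T_allowed = 8 / 2^((L - 90) / 5)
Compute exponent: (82.2 - 90) / 5 = -1.56
Compute 2^(-1.56) = 0.339151
T_allowed = 8 / 0.339151 = 23.588313 hours
Dose = (T / T_allowed) * 100
Dose = (4.6 / 23.588313) * 100 = 19.5

19.5 %


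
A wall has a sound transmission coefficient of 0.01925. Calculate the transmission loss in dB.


Given values:
  tau = 0.01925
Formula: TL = 10 * log10(1 / tau)
Compute 1 / tau = 1 / 0.01925 = 51.9481
Compute log10(51.9481) = 1.71557
TL = 10 * 1.71557 = 17.16

17.16 dB


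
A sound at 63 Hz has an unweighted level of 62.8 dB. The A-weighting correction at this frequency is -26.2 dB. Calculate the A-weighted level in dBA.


Given values:
  SPL = 62.8 dB
  A-weighting at 63 Hz = -26.2 dB
Formula: L_A = SPL + A_weight
L_A = 62.8 + (-26.2)
L_A = 36.6

36.6 dBA


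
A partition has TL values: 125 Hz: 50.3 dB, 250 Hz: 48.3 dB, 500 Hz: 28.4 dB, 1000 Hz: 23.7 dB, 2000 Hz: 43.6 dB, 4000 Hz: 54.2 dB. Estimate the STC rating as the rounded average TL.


Given TL values at each frequency:
  125 Hz: 50.3 dB
  250 Hz: 48.3 dB
  500 Hz: 28.4 dB
  1000 Hz: 23.7 dB
  2000 Hz: 43.6 dB
  4000 Hz: 54.2 dB
Formula: STC ~ round(average of TL values)
Sum = 50.3 + 48.3 + 28.4 + 23.7 + 43.6 + 54.2 = 248.5
Average = 248.5 / 6 = 41.42
Rounded: 41

41


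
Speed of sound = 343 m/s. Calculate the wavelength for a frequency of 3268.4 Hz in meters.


Given values:
  c = 343 m/s, f = 3268.4 Hz
Formula: lambda = c / f
lambda = 343 / 3268.4
lambda = 0.1049

0.1049 m


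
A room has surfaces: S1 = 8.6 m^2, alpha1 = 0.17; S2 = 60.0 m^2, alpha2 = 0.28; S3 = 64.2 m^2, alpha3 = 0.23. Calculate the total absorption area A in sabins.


Given surfaces:
  Surface 1: 8.6 * 0.17 = 1.462
  Surface 2: 60.0 * 0.28 = 16.8
  Surface 3: 64.2 * 0.23 = 14.766
Formula: A = sum(Si * alpha_i)
A = 1.462 + 16.8 + 14.766
A = 33.03

33.03 sabins


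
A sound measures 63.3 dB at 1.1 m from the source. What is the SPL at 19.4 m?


Given values:
  SPL1 = 63.3 dB, r1 = 1.1 m, r2 = 19.4 m
Formula: SPL2 = SPL1 - 20 * log10(r2 / r1)
Compute ratio: r2 / r1 = 19.4 / 1.1 = 17.6364
Compute log10: log10(17.6364) = 1.24641
Compute drop: 20 * 1.24641 = 24.9282
SPL2 = 63.3 - 24.9282 = 38.37

38.37 dB


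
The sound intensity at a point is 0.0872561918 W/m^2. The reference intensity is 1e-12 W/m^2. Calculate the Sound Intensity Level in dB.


Given values:
  I = 0.0872561918 W/m^2
  I_ref = 1e-12 W/m^2
Formula: SIL = 10 * log10(I / I_ref)
Compute ratio: I / I_ref = 87256191800
Compute log10: log10(87256191800) = 10.940796
Multiply: SIL = 10 * 10.940796 = 109.41

109.41 dB


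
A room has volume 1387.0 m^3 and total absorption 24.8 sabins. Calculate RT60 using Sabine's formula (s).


Given values:
  V = 1387.0 m^3
  A = 24.8 sabins
Formula: RT60 = 0.161 * V / A
Numerator: 0.161 * 1387.0 = 223.307
RT60 = 223.307 / 24.8 = 9.004

9.004 s


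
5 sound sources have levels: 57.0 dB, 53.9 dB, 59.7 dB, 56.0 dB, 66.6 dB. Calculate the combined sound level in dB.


Formula: L_total = 10 * log10( sum(10^(Li/10)) )
  Source 1: 10^(57.0/10) = 501187.2336
  Source 2: 10^(53.9/10) = 245470.8916
  Source 3: 10^(59.7/10) = 933254.3008
  Source 4: 10^(56.0/10) = 398107.1706
  Source 5: 10^(66.6/10) = 4570881.8961
Sum of linear values = 6648901.4927
L_total = 10 * log10(6648901.4927) = 68.23

68.23 dB


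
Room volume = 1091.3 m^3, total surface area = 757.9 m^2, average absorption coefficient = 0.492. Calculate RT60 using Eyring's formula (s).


Given values:
  V = 1091.3 m^3, S = 757.9 m^2, alpha = 0.492
Formula: RT60 = 0.161 * V / (-S * ln(1 - alpha))
Compute ln(1 - 0.492) = ln(0.508) = -0.677274
Denominator: -757.9 * -0.677274 = 513.306
Numerator: 0.161 * 1091.3 = 175.6993
RT60 = 175.6993 / 513.306 = 0.342

0.342 s


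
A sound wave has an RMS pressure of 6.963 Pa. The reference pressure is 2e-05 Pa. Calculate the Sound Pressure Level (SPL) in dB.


Given values:
  p = 6.963 Pa
  p_ref = 2e-05 Pa
Formula: SPL = 20 * log10(p / p_ref)
Compute ratio: p / p_ref = 6.963 / 2e-05 = 348150
Compute log10: log10(348150) = 5.541766
Multiply: SPL = 20 * 5.541766 = 110.84

110.84 dB


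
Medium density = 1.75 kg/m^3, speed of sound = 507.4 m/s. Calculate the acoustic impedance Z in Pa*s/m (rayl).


Given values:
  rho = 1.75 kg/m^3
  c = 507.4 m/s
Formula: Z = rho * c
Z = 1.75 * 507.4
Z = 887.95

887.95 rayl


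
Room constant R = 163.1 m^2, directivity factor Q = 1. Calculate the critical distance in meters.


Given values:
  R = 163.1 m^2, Q = 1
Formula: d_c = 0.141 * sqrt(Q * R)
Compute Q * R = 1 * 163.1 = 163.1
Compute sqrt(163.1) = 12.7711
d_c = 0.141 * 12.7711 = 1.801

1.801 m


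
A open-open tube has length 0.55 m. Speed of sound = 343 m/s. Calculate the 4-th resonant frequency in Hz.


Given values:
  Tube type: open-open, L = 0.55 m, c = 343 m/s, n = 4
Formula: f_n = n * c / (2 * L)
Compute 2 * L = 2 * 0.55 = 1.1
f = 4 * 343 / 1.1
f = 1247.27

1247.27 Hz


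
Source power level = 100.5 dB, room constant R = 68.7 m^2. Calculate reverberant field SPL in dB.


Given values:
  Lw = 100.5 dB, R = 68.7 m^2
Formula: SPL = Lw + 10 * log10(4 / R)
Compute 4 / R = 4 / 68.7 = 0.058224
Compute 10 * log10(0.058224) = -12.349
SPL = 100.5 + (-12.349) = 88.15

88.15 dB


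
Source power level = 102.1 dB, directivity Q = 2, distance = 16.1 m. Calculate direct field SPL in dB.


Given values:
  Lw = 102.1 dB, Q = 2, r = 16.1 m
Formula: SPL = Lw + 10 * log10(Q / (4 * pi * r^2))
Compute 4 * pi * r^2 = 4 * pi * 16.1^2 = 3257.3289
Compute Q / denom = 2 / 3257.3289 = 0.000614
Compute 10 * log10(0.000614) = -32.1183
SPL = 102.1 + (-32.1183) = 69.98

69.98 dB


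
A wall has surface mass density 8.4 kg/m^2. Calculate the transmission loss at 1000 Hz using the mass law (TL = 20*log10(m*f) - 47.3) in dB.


Given values:
  m = 8.4 kg/m^2, f = 1000 Hz
Formula: TL = 20 * log10(m * f) - 47.3
Compute m * f = 8.4 * 1000 = 8400.0
Compute log10(8400.0) = 3.924279
Compute 20 * 3.924279 = 78.4856
TL = 78.4856 - 47.3 = 31.19

31.19 dB


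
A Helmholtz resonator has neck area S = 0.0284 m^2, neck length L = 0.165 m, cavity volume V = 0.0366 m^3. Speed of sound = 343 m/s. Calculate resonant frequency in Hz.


Given values:
  S = 0.0284 m^2, L = 0.165 m, V = 0.0366 m^3, c = 343 m/s
Formula: f = (c / (2*pi)) * sqrt(S / (V * L))
Compute V * L = 0.0366 * 0.165 = 0.006039
Compute S / (V * L) = 0.0284 / 0.006039 = 4.7028
Compute sqrt(4.7028) = 2.168594
Compute c / (2*pi) = 343 / 6.283185 = 54.590148
f = 54.590148 * 2.168594 = 118.38

118.38 Hz
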